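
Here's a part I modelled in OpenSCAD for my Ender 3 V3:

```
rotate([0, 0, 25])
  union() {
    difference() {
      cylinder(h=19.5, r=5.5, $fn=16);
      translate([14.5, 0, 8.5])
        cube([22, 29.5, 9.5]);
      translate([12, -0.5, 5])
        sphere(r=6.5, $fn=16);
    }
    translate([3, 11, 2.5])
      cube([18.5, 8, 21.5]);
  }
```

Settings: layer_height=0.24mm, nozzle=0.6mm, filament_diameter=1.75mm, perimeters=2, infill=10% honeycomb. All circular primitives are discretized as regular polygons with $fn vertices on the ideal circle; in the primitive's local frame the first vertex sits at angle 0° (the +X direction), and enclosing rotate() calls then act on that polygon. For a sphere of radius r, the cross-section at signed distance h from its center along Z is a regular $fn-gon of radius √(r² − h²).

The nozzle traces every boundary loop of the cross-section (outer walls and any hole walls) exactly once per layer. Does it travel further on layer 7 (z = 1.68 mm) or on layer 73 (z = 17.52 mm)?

layer 73 (z = 17.52 mm)

Layer 7 (z = 1.68): the r=5.5 cylinder gives a regular 16-gon of circumradius 5.5 (constant along its height) (perimeter = 2·16·5.500·sin(180°/16) = 34.34 mm); the cube at (14.5, 0) is not intersected at this z (z outside [8.5, 18]); the sphere at (12, -0.5): section is a regular 16-gon, circumradius = √(r²−h²) = √(6.5²−3.32²) = 5.588 (perimeter = 2·16·5.588·sin(180°/16) = 34.89 mm); After the difference (first − rest): starting from the r=5.5 cylinder, the r=6.5 sphere at (12, -0.5) misses the remaining region (no effect) — boundary = 34.34 mm; the cube at (3, 11) does not reach this height (z outside [2.5, 24]); Merging all regions: only the result so far is present, so the union is just that shape — boundary = 34.34 mm; (whole slice rotated 25° about Z — lengths, areas and connectivity unchanged). So its perimeter = 34.34 mm. Layer 73 (z = 17.52): the r=5.5 cylinder contributes a regular 16-gon of circumradius 5.5 (perimeter = 2·16·5.500·sin(180°/16) = 34.34 mm); the cube at (14.5, 0) is present — its section is the full 22×29.5 rectangle (perimeter 103.00 mm); the sphere at (12, -0.5) is not intersected at this z (|z−center|=12.520 > r=6.5); Taking the first minus the rest: starting from the r=5.5 cylinder, the 22×29.5 cube at (14.5, 0) misses the remaining region (no effect) — boundary = 34.34 mm; the cube at (3, 11) is present — its section is the full 18.5×8 rectangle (perimeter 53.00 mm); Combining (union): the 2 present regions are separate (no shared area or edge), so areas and boundary lengths simply add and each stays a separate island — boundary = 87.34 mm; (whole slice rotated 25° about Z — lengths, areas and connectivity unchanged). So its perimeter = 87.34 mm. Layer 73 is larger (87.34 vs 34.34 mm).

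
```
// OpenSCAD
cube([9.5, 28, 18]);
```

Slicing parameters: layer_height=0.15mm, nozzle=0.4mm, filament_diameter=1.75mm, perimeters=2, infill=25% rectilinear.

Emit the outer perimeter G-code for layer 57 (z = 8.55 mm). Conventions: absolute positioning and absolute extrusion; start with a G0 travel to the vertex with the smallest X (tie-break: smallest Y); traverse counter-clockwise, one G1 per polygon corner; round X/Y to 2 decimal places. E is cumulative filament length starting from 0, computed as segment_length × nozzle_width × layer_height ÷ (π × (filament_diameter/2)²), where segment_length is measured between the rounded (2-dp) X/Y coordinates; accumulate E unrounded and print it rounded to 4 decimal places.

G0 X0.00 Y0.00 Z8.55
G1 X9.50 Y0.00 E0.2370
G1 X9.50 Y28.00 E0.9354
G1 X0.00 Y28.00 E1.1724
G1 X0.00 Y0.00 E1.8709

At z = 8.55 mm: the 9.5×28 cube contributes its full rectangle. The outline is a single polygon with 4 vertices. Extrusion per mm of travel: 0.4 × 0.15 / (π × 0.875²) = 0.024945. Accumulating E over each segment gives final E = 1.8709.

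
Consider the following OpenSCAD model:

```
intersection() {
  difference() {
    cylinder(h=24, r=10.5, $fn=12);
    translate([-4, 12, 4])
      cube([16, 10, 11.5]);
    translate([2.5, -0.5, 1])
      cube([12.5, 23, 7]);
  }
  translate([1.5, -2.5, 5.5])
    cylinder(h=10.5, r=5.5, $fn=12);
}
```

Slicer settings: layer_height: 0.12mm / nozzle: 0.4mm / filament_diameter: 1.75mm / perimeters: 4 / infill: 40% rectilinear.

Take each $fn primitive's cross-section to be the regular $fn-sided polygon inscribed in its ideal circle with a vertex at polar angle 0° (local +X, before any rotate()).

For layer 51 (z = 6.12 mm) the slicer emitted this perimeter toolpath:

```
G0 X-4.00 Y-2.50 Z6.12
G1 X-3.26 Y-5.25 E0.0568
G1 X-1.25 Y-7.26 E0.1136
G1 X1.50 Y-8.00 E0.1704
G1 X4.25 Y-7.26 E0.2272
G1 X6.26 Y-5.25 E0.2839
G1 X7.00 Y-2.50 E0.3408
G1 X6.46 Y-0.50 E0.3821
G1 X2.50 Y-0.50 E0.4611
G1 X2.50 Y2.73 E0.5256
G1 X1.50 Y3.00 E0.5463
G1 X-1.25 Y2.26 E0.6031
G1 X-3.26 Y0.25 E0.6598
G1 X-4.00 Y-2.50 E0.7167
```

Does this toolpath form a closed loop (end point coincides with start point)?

Start point (G0): (-4.00, -2.50). End point (last G1): the path returns to the start — closed.

yes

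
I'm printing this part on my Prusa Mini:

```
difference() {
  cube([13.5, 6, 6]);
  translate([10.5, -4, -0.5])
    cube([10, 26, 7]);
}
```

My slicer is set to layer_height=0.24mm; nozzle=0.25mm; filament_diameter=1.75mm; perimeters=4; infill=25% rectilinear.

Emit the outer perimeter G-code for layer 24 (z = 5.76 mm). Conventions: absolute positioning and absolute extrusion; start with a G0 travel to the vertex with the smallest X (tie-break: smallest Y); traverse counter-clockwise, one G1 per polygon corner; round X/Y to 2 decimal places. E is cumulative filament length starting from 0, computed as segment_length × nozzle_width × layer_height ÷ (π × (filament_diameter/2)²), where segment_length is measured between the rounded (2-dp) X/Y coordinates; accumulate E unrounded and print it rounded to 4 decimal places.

At z = 5.76 mm: the cube (footprint 13.5×6) is included at this height; the 10×26 cube at (10.5, -4) contributes its full rectangle; Taking the first minus the rest: starting from the 13.5×6 cube, the 10×26 cube at (10.5, -4) partially overlaps it — only the 18.00 mm² overlap (of its 260.00 mm²) is removed, clipping the outline — 1 connected region. The outline is a single polygon with 4 vertices. Extrusion per mm of travel: 0.25 × 0.24 / (π × 0.875²) = 0.024945. Accumulating E over each segment gives final E = 0.8232.

G0 X0.00 Y0.00 Z5.76
G1 X10.50 Y0.00 E0.2619
G1 X10.50 Y6.00 E0.4116
G1 X0.00 Y6.00 E0.6735
G1 X0.00 Y0.00 E0.8232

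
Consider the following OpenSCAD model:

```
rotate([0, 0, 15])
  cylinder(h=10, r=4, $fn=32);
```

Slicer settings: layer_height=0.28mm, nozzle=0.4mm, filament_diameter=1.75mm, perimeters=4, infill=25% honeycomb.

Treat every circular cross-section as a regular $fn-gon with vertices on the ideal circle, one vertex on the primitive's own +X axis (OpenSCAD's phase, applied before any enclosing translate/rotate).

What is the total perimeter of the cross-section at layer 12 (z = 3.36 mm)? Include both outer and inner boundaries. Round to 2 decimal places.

At z = 3.36 mm: the r=4 cylinder contributes a regular 32-gon of circumradius 4 (perimeter = 2·32·4.000·sin(180°/32) = 25.09 mm); (rotated 15° about Z; rotation is an isometry so areas/perimeters/island counts are preserved). Overall, the cross-section is a single solid region. Total boundary length (outer) = 25.09 mm.

25.09 mm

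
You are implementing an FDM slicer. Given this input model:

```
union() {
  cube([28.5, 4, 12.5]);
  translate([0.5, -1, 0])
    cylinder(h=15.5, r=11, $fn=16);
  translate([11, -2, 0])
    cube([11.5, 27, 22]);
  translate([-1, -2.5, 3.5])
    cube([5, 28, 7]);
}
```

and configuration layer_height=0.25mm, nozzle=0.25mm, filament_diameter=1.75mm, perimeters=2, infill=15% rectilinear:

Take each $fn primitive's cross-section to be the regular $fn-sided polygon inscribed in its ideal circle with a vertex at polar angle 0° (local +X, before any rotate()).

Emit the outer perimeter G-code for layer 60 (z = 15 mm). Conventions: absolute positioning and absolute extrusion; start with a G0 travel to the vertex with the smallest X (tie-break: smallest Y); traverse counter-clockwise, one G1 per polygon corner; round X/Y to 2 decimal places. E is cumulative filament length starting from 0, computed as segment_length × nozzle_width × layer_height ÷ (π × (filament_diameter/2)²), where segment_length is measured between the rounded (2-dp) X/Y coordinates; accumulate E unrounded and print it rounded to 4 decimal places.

G0 X-10.50 Y-1.00 Z15.00
G1 X-9.66 Y-5.21 E0.1116
G1 X-7.28 Y-8.78 E0.2230
G1 X-3.71 Y-11.16 E0.3345
G1 X0.50 Y-12.00 E0.4461
G1 X4.71 Y-11.16 E0.5576
G1 X8.28 Y-8.78 E0.6691
G1 X10.66 Y-5.21 E0.7806
G1 X11.30 Y-2.00 E0.8657
G1 X22.50 Y-2.00 E1.1567
G1 X22.50 Y25.00 E1.8583
G1 X11.00 Y25.00 E2.1571
G1 X11.00 Y1.51 E2.7675
G1 X10.66 Y3.21 E2.8125
G1 X8.28 Y6.78 E2.9240
G1 X4.71 Y9.16 E3.0355
G1 X0.50 Y10.00 E3.1470
G1 X-3.71 Y9.16 E3.2586
G1 X-7.28 Y6.78 E3.3701
G1 X-9.66 Y3.21 E3.4816
G1 X-10.50 Y-1.00 E3.5931

At z = 15 mm: the cube does not reach this height (z outside [0, 12.5]); the r=11 cylinder at (0.5, -1) gives a regular 16-gon of circumradius 11 (constant along its height); the cube at (11, -2) (footprint 11.5×27) is included at this height; the cube at (-1, -2.5) is absent (z outside [3.5, 10.5]); Merging all regions: the regions partially overlap (shared area 1.03 mm²), so overlapping operands fuse into one piece — 1 connected region. The outline is a single polygon with 20 vertices. Extrusion per mm of travel: 0.25 × 0.25 / (π × 0.875²) = 0.025984. Accumulating E over each segment gives final E = 3.5931.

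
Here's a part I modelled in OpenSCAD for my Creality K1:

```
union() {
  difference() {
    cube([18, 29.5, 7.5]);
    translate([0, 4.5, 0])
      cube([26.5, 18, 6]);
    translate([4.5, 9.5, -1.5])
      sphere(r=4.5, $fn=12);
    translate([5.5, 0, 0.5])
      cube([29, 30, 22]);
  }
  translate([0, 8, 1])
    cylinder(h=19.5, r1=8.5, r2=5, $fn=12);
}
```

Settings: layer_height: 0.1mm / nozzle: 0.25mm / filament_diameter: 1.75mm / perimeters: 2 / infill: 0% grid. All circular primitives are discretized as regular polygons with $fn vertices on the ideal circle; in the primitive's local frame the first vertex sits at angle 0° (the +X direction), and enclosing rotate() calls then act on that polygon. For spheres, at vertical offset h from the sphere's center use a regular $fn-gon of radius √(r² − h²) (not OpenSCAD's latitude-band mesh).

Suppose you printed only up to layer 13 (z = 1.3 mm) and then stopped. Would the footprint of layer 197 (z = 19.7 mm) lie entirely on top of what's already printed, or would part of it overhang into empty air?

Compare the two slices. At z = 1.3: the cube is present — its section is the full 18×29.5 rectangle (area 531.00 mm²); the 26.5×18 cube at (0, 4.5) contributes its full rectangle (area 477.00 mm²); the r=4.5 sphere at (4.5, 9.5) slices to a regular 12-gon of circumradius 3.523 (√(r²−h²) with h=2.8 from center) (area = (12/2)·3.523²·sin(360°/12) = 37.23 mm²); the cube at (5.5, 0) (footprint 29×30) is included at this height (area 870.00 mm²); Subtracting the remaining from the first: starting from the 18×29.5 cube (531.00 mm²), the 26.5×18 cube at (0, 4.5) partially overlaps it — only the 324.00 mm² overlap (of its 477.00 mm²) is removed, clipping the outline; the r=4.5 sphere at (4.5, 9.5) misses the remaining region (no effect); the 29×30 cube at (5.5, 0) partially overlaps it — only the 143.75 mm² overlap (of its 870.00 mm²) is removed, clipping the outline — area = 63.25 mm²; the cone at (0, 8): at t=0.015 of its height the radius interpolates to r₁+(r₂−r₁)t = 8.446, giving a regular 12-gon of that circumradius (area = (12/2)·8.446²·sin(360°/12) = 214.01 mm²); Combining (union): the regions partially overlap — summed areas 277.26 mm² minus the doubly-counted overlap 22.18 mm² gives 255.08 mm² — area = 255.08 mm². At z = 19.7: the cube does not reach this height (z outside [0, 7.5]); the cube at (0, 4.5) does not reach this height (z outside [0, 6]); the sphere at (4.5, 9.5) is absent (|z−center|=21.200 > r=4.5); the cube at (5.5, 0) (footprint 29×30) is included at this height (area 870.00 mm²); Taking the first minus the rest: the first operand is absent here, so nothing remains; the cone at (0, 8) (r1=8.5→r2=5) has section circumradius 5.144 here — a regular 12-gon (area = (12/2)·5.144²·sin(360°/12) = 79.37 mm²); Combining (union): only the cone at (0, 8) is present, so the union is just that shape — area = 79.37 mm². Checking containment: the cross-section at z = 19.7 is a subset of the cross-section at z = 1.3.

entirely on top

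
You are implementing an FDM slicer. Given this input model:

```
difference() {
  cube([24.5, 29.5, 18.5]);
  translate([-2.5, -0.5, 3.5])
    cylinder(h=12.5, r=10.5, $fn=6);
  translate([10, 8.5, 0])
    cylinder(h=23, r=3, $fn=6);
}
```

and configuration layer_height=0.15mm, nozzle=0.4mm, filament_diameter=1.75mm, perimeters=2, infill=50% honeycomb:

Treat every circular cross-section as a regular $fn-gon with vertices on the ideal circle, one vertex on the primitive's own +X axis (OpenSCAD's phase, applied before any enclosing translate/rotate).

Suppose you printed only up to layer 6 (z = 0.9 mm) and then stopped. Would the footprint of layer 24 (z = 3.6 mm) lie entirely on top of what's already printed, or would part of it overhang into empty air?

Compare the two slices. At z = 0.9: the 24.5×29.5 cube contributes its full rectangle (area 722.75 mm²); the cylinder at (-2.5, -0.5) is absent (z outside [3.5, 16]); the r=3 cylinder at (10, 8.5) contributes a regular 6-gon of circumradius 3 (area = (6/2)·3.000²·sin(360°/6) = 23.38 mm²); Taking the first minus the rest: starting from the 24.5×29.5 cube (722.75 mm²), the r=3 cylinder at (10, 8.5) lies wholly inside it (removes its full 23.38 mm² and its 18.00 mm outline becomes a hole wall) — area = 699.37 mm². At z = 3.6: the cube (footprint 24.5×29.5) is included at this height (area 722.75 mm²); the cylinder at (-2.5, -0.5): section is a regular 6-gon, circumradius r=10.5 (area = (6/2)·10.500²·sin(360°/6) = 286.44 mm²); the cylinder at (10, 8.5): section is a regular 6-gon, circumradius r=3 (area = (6/2)·3.000²·sin(360°/6) = 23.38 mm²); Taking the first minus the rest: starting from the 24.5×29.5 cube (722.75 mm²), the r=10.5 cylinder at (-2.5, -0.5) partially overlaps it — only the 44.95 mm² overlap (of its 286.44 mm²) is removed, clipping the outline; the r=3 cylinder at (10, 8.5) lies wholly inside it (removes its full 23.38 mm² and its 18.00 mm outline becomes a hole wall) — area = 654.42 mm². Checking containment: the cross-section at z = 3.6 is a subset of the cross-section at z = 0.9.

entirely on top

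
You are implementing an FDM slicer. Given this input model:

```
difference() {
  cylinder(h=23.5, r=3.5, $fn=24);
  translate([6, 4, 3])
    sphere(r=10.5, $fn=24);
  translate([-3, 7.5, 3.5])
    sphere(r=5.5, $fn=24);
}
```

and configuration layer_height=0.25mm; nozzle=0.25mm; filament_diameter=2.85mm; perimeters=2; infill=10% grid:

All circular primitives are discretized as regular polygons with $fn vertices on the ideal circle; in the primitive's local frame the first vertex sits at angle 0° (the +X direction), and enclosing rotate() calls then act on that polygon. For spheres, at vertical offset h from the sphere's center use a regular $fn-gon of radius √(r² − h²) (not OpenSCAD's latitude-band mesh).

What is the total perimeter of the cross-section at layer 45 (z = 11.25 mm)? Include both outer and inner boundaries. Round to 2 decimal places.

At z = 11.25 mm: the r=3.5 cylinder gives a regular 24-gon of circumradius 3.5 (constant along its height) (perimeter = 2·24·3.500·sin(180°/24) = 21.93 mm); the sphere at (6, 4): section is a regular 24-gon, circumradius = √(r²−h²) = √(10.5²−8.25²) = 6.495 (perimeter = 2·24·6.495·sin(180°/24) = 40.69 mm); the sphere at (-3, 7.5) is absent (|z−center|=7.750 > r=5.5); Taking the first minus the rest: starting from the r=3.5 cylinder, the r=10.5 sphere at (6, 4) partially overlaps it — only the 11.95 mm² overlap (of its 131.03 mm²) is removed, clipping the outline — boundary = 20.73 mm. Overall, the cross-section is a single solid region. Total boundary length (outer) = 20.73 mm.

20.73 mm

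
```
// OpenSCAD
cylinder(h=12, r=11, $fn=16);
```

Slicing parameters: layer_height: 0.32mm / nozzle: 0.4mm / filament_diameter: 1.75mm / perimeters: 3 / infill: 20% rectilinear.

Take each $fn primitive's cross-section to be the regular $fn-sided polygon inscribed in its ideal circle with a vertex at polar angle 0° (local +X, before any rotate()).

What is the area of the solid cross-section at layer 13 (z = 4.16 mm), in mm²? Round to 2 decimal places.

At z = 4.16 mm: the r=11 cylinder contributes a regular 16-gon of circumradius 11 (area = (16/2)·11.000²·sin(360°/16) = 370.44 mm²). Overall, the cross-section is a single solid region. Net area = 370.44 mm².

370.44 mm²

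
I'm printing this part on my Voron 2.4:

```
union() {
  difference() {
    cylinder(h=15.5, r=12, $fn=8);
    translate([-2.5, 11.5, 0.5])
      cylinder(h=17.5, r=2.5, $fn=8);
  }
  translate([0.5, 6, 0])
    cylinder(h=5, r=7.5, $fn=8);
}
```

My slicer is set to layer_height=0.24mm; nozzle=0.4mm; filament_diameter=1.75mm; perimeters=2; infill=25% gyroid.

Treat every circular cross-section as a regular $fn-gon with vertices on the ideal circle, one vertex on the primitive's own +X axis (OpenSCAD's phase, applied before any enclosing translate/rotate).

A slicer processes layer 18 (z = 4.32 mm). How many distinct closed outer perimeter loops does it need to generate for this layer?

1

At z = 4.32 mm: the cylinder: section is a regular 8-gon, circumradius r=12; the cylinder at (-2.5, 11.5): section is a regular 8-gon, circumradius r=2.5; After the difference (first − rest): starting from the r=12 cylinder, the r=2.5 cylinder at (-2.5, 11.5) partially overlaps it — only the 6.55 mm² overlap (of its 17.68 mm²) is removed, clipping the outline — 1 connected region; the r=7.5 cylinder at (0.5, 6) gives a regular 8-gon of circumradius 7.5 (constant along its height); Taking the union: the regions partially overlap (shared area 135.39 mm²), so overlapping operands fuse into one piece — 1 connected region. The result has 1 disconnected region.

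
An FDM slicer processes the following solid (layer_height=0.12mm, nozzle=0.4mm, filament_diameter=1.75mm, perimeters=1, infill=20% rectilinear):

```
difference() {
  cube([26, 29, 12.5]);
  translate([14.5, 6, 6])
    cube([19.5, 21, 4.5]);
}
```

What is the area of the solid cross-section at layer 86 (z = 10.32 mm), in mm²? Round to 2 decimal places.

512.50 mm²

At z = 10.32 mm: the cube is present — its section is the full 26×29 rectangle (area 754.00 mm²); the cube at (14.5, 6) is present — its section is the full 19.5×21 rectangle (area 409.50 mm²); After the difference (first − rest): starting from the 26×29 cube (754.00 mm²), the 19.5×21 cube at (14.5, 6) partially overlaps it — only the 241.50 mm² overlap (of its 409.50 mm²) is removed, clipping the outline — area = 512.50 mm². Overall, the cross-section is a single solid region. Net area = 512.50 mm².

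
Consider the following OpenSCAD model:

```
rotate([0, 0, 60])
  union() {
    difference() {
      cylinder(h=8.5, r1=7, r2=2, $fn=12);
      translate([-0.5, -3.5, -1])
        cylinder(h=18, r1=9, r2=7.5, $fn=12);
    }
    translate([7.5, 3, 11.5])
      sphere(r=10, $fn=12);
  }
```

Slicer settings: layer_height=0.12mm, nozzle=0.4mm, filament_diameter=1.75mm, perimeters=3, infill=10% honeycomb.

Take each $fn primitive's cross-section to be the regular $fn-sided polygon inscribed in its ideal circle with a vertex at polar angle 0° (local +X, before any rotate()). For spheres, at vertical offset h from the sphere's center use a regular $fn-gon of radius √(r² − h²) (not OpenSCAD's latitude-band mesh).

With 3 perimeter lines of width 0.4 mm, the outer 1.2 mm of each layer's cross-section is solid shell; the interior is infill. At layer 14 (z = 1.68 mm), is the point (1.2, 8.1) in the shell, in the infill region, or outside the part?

infill

At z = 1.68 mm: the cone: at t=0.198 of its height the radius interpolates to r₁+(r₂−r₁)t = 6.012, giving a regular 12-gon of that circumradius; the cone at (-0.5, -3.5): at t=0.149 of its height the radius interpolates to r₁+(r₂−r₁)t = 8.777, giving a regular 12-gon of that circumradius; After the difference (first − rest): starting from the cone, the cone at (-0.5, -3.5) partially overlaps it — only the 102.91 mm² overlap (of its 231.09 mm²) is removed, clipping the outline — 1 connected region; the r=10 sphere at (7.5, 3) contributes a regular 12-gon of circumradius √(10²−9.82²) = 1.889; Merging all regions: the 2 present regions are separate (no shared area or edge), so areas and boundary lengths simply add and each stays a separate island — 2 connected regions; (whole slice rotated 60° about Z — lengths, areas and connectivity unchanged). Overall, the cross-section has 2 separate islands. Undo the 60° rotation: the query point maps to (7.615, 3.011) in the un-rotated model frame. The nearest boundary edge runs (9.14, 3.94)→(9.39, 3.00); distance from the point to it = 1.71 mm. (Shell/infill is judged within the island containing the point — the largest one.) The point is inside the cross-section and 1.71 mm from the nearest boundary — more than the 1.2 mm shell width (3 × 0.4), so it's in the infill interior.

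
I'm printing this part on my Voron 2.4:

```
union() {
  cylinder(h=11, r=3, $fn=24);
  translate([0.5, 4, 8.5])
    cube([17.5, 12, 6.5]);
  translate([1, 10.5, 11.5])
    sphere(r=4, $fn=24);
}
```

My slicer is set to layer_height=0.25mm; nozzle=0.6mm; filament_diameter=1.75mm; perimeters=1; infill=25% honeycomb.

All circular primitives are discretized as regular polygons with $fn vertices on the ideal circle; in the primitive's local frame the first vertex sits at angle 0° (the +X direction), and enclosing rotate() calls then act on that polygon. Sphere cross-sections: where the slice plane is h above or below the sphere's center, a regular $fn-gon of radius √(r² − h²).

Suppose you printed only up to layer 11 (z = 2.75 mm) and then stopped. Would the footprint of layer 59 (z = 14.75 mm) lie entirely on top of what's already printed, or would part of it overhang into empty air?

Compare the two slices. At z = 2.75: the r=3 cylinder contributes a regular 24-gon of circumradius 3 (area = (24/2)·3.000²·sin(360°/24) = 27.95 mm²); the cube at (0.5, 4) is absent (z outside [8.5, 15]); the sphere at (1, 10.5) does not reach this height (|z−center|=8.750 > r=4); Merging all regions: only the r=3 cylinder is present, so the union is just that shape — area = 27.95 mm². At z = 14.75: the cylinder does not reach this height (z outside [0, 11]); the cube at (0.5, 4) is present — its section is the full 17.5×12 rectangle (area 210.00 mm²); the sphere at (1, 10.5): section is a regular 24-gon, circumradius = √(r²−h²) = √(4²−3.25²) = 2.332 (area = (24/2)·2.332²·sin(360°/24) = 16.89 mm²); Merging all regions: the regions partially overlap — summed areas 226.89 mm² minus the doubly-counted overlap 10.74 mm² gives 216.15 mm² — area = 216.15 mm². Checking containment: at z = 14.75 the cross-section extends beyond the z = 2.75 cross-section by about 216.15 mm².

part overhangs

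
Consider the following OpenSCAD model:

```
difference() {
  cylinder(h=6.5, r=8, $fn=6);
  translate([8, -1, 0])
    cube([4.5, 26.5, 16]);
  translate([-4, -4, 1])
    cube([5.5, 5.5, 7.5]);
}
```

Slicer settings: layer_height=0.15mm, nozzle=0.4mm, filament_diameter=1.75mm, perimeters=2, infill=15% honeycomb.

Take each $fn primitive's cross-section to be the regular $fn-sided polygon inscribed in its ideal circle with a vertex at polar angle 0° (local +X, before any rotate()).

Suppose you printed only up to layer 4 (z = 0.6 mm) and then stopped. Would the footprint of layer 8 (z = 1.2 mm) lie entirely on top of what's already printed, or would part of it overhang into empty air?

Compare the two slices. At z = 0.6: the cylinder: section is a regular 6-gon, circumradius r=8 (area = (6/2)·8.000²·sin(360°/6) = 166.28 mm²); the cube at (8, -1) is present — its section is the full 4.5×26.5 rectangle (area 119.25 mm²); the cube at (-4, -4) does not reach this height (z outside [1, 8.5]); Taking the first minus the rest: starting from the r=8 cylinder (166.28 mm²), the 4.5×26.5 cube at (8, -1) misses the remaining region (no effect) — area = 166.28 mm². At z = 1.2: the cylinder: section is a regular 6-gon, circumradius r=8 (area = (6/2)·8.000²·sin(360°/6) = 166.28 mm²); the cube at (8, -1) is present — its section is the full 4.5×26.5 rectangle (area 119.25 mm²); the cube at (-4, -4) (footprint 5.5×5.5) is included at this height (area 30.25 mm²); Taking the first minus the rest: starting from the r=8 cylinder (166.28 mm²), the 4.5×26.5 cube at (8, -1) misses the remaining region (no effect); the 5.5×5.5 cube at (-4, -4) lies wholly inside it (removes its full 30.25 mm² and its 22.00 mm outline becomes a hole wall) — area = 136.03 mm². Checking containment: the cross-section at z = 1.2 is a subset of the cross-section at z = 0.6.

entirely on top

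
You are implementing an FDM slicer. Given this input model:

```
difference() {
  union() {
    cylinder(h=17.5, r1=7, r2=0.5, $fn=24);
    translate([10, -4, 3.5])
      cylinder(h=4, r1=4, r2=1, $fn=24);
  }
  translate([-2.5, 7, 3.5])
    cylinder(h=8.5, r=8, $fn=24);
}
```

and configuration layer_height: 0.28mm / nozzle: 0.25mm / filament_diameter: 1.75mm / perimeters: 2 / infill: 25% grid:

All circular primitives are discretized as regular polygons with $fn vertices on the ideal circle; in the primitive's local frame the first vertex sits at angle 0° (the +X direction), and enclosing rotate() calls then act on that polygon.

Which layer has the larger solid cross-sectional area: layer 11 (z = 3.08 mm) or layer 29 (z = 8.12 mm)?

layer 11 (z = 3.08 mm)

Layer 11 (z = 3.08): the cone: at t=0.176 of its height the radius interpolates to r₁+(r₂−r₁)t = 5.856, giving a regular 24-gon of that circumradius (area = (24/2)·5.856²·sin(360°/24) = 106.51 mm²); the cone at (10, -4) is not intersected at this z (z outside [3.5, 7.5]); Taking the union: only the cone is present, so the union is just that shape — area = 106.51 mm²; the cylinder at (-2.5, 7) is not intersected at this z (z outside [3.5, 12]); After the difference (first − rest): none of the subtracted shapes is present at this height, so the result so far is unchanged — area = 106.51 mm². So its area = 106.51 mm². Layer 29 (z = 8.12): the cone: at t=0.464 of its height the radius interpolates to r₁+(r₂−r₁)t = 3.984, giving a regular 24-gon of that circumradius (area = (24/2)·3.984²·sin(360°/24) = 49.30 mm²); the cone at (10, -4) is absent (z outside [3.5, 7.5]); Taking the union: only the cone is present, so the union is just that shape — area = 49.30 mm²; the cylinder at (-2.5, 7): section is a regular 24-gon, circumradius r=8 (area = (24/2)·8.000²·sin(360°/24) = 198.77 mm²); Subtracting the remaining from the first: starting from that combined region (49.30 mm²), the r=8 cylinder at (-2.5, 7) partially overlaps it — only the 26.08 mm² overlap (of its 198.77 mm²) is removed, clipping the outline — area = 23.22 mm². So its area = 23.22 mm². Layer 11 is larger (106.51 vs 23.22 mm²).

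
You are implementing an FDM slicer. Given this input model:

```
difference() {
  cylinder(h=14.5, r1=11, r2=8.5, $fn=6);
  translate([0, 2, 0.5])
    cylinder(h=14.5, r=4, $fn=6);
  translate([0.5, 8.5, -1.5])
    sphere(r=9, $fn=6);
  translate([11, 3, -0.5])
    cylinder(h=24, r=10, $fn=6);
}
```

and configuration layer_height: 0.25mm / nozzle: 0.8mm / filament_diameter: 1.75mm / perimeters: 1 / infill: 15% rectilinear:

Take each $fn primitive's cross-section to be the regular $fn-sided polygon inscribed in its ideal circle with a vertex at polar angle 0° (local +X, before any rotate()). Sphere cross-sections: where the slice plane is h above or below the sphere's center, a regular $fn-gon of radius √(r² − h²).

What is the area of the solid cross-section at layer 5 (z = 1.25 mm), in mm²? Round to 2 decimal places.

142.41 mm²

At z = 1.25 mm: the cone contributes a regular 6-gon of circumradius 10.784 (interpolated between r1=11 and r2=8.5 at t=0.086) (area = (6/2)·10.784²·sin(360°/6) = 302.17 mm²); the r=4 cylinder at (0, 2) gives a regular 6-gon of circumradius 4 (constant along its height) (area = (6/2)·4.000²·sin(360°/6) = 41.57 mm²); the sphere at (0.5, 8.5): section is a regular 6-gon, circumradius = √(r²−h²) = √(9²−2.75²) = 8.570 (area = (6/2)·8.570²·sin(360°/6) = 190.80 mm²); the cylinder at (11, 3): section is a regular 6-gon, circumradius r=10 (area = (6/2)·10.000²·sin(360°/6) = 259.81 mm²); Taking the first minus the rest: starting from the cone (302.17 mm²), the r=4 cylinder at (0, 2) lies wholly inside it (removes its full 41.57 mm² and its 24.00 mm outline becomes a hole wall); the r=9 sphere at (0.5, 8.5) partially overlaps it — only the 70.70 mm² overlap (of its 190.80 mm²) is removed, clipping the outline; the r=10 cylinder at (11, 3) partially overlaps it — only the 47.49 mm² overlap (of its 259.81 mm²) is removed, clipping the outline — area = 142.41 mm². Overall, the cross-section is a single solid region. Net area = 142.41 mm².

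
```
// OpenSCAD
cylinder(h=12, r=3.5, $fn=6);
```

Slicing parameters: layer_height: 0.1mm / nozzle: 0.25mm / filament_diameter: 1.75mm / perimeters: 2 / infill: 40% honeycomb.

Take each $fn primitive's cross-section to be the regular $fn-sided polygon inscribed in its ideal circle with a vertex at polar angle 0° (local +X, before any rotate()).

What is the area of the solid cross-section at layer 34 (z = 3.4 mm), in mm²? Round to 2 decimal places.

At z = 3.4 mm: the cylinder: section is a regular 6-gon, circumradius r=3.5 (area = (6/2)·3.500²·sin(360°/6) = 31.83 mm²). Overall, the cross-section is a single solid region. Net area = 31.83 mm².

31.83 mm²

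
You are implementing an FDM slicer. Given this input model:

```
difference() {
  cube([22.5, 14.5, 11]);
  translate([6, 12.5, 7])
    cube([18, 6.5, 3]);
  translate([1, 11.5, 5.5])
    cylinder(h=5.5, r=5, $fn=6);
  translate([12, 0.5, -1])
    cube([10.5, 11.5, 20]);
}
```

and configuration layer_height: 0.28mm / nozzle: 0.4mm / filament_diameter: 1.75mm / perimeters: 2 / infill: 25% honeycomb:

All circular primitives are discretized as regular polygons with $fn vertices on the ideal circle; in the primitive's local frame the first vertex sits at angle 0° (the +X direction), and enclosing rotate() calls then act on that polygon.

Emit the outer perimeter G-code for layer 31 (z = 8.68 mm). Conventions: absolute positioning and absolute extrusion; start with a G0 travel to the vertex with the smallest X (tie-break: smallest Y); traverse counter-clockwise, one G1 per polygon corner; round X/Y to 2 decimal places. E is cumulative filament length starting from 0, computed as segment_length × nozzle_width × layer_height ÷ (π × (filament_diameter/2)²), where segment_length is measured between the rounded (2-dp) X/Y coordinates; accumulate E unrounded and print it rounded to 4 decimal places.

At z = 8.68 mm: the cube (footprint 22.5×14.5) is included at this height; the cube at (6, 12.5) is present — its section is the full 18×6.5 rectangle; the r=5 cylinder at (1, 11.5) gives a regular 6-gon of circumradius 5 (constant along its height); the cube at (12, 0.5) (footprint 10.5×11.5) is included at this height; Taking the first minus the rest: starting from the 22.5×14.5 cube, the 18×6.5 cube at (6, 12.5) partially overlaps it — only the 33.00 mm² overlap (of its 117.00 mm²) is removed, clipping the outline; the r=5 cylinder at (1, 11.5) partially overlaps it — only the 35.97 mm² overlap (of its 64.95 mm²) is removed, clipping the outline; the 10.5×11.5 cube at (12, 0.5) lies inside it touching the edge (removes its full 120.75 mm²) — 1 connected region. The outline is a single polygon with 13 vertices. Extrusion per mm of travel: 0.4 × 0.28 / (π × 0.875²) = 0.046564. Accumulating E over each segment gives final E = 4.4405.

G0 X0.00 Y0.00 Z8.68
G1 X22.50 Y0.00 E1.0477
G1 X22.50 Y0.50 E1.0710
G1 X12.00 Y0.50 E1.5599
G1 X12.00 Y12.00 E2.0954
G1 X22.50 Y12.00 E2.5843
G1 X22.50 Y12.50 E2.6076
G1 X6.00 Y12.50 E3.3759
G1 X6.00 Y14.50 E3.4690
G1 X4.27 Y14.50 E3.5496
G1 X6.00 Y11.50 E3.7108
G1 X3.50 Y7.17 E3.9437
G1 X0.00 Y7.17 E4.1066
G1 X0.00 Y0.00 E4.4405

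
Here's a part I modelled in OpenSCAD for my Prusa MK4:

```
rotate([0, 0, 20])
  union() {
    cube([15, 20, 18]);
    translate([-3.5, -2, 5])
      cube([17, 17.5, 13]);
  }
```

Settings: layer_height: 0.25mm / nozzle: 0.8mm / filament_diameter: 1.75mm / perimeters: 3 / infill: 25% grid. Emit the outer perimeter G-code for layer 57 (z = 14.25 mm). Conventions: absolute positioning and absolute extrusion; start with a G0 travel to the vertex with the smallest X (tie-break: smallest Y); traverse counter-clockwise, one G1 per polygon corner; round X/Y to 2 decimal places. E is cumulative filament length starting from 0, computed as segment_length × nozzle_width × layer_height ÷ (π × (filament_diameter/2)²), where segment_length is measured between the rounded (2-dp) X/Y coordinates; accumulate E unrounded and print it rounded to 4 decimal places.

G0 X-8.59 Y13.37 Z14.25
G1 X-2.60 Y-3.08 E1.4557
G1 X13.37 Y2.74 E2.8690
G1 X12.69 Y4.62 E3.0353
G1 X14.10 Y5.13 E3.1599
G1 X7.25 Y23.92 E4.8229
G1 X-6.84 Y18.79 E6.0697
G1 X-5.30 Y14.57 E6.4433
G1 X-8.59 Y13.37 E6.7345

At z = 14.25 mm: the cube is present — its section is the full 15×20 rectangle; the 17×17.5 cube at (-3.5, -2) contributes its full rectangle; Combining (union): the regions partially overlap (shared area 209.25 mm²), so overlapping operands fuse into one piece — 1 connected region; (whole slice rotated 20° about Z — lengths, areas and connectivity unchanged). The outline is a single polygon with 8 vertices. Extrusion per mm of travel: 0.8 × 0.25 / (π × 0.875²) = 0.083150. Accumulating E over each segment gives final E = 6.7345.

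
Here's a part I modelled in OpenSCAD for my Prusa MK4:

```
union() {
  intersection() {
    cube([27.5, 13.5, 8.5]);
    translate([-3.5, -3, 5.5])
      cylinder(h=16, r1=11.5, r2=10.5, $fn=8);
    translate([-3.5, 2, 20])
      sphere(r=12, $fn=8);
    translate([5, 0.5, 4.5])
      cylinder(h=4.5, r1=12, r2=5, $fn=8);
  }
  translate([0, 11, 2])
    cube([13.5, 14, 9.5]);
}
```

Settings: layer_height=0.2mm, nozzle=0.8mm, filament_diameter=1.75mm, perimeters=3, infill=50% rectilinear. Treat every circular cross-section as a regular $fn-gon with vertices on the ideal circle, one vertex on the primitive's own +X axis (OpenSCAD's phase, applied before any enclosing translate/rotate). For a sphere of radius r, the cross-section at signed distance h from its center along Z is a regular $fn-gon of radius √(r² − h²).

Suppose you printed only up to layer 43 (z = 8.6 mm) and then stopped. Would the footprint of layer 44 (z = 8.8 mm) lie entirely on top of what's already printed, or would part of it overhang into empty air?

Compare the two slices. At z = 8.6: the cube is not intersected at this z (z outside [0, 8.5]); the cone at (-3.5, -3): at t=0.194 of its height the radius interpolates to r₁+(r₂−r₁)t = 11.306, giving a regular 8-gon of that circumradius (area = (8/2)·11.306²·sin(360°/8) = 361.56 mm²); the sphere at (-3.5, 2): section is a regular 8-gon, circumradius = √(r²−h²) = √(12²−11.4²) = 3.747 (area = (8/2)·3.747²·sin(360°/8) = 39.71 mm²); the cone at (5, 0.5) (r1=12→r2=5) has section circumradius 5.622 here — a regular 8-gon (area = (8/2)·5.622²·sin(360°/8) = 89.40 mm²); Taking the intersection: at least one operand is absent at this height, so nothing remains; the cube at (0, 11) is present — its section is the full 13.5×14 rectangle (area 189.00 mm²); Combining (union): only the 13.5×14 cube at (0, 11) is present, so the union is just that shape — area = 189.00 mm². At z = 8.8: the cube is not intersected at this z (z outside [0, 8.5]); the cone at (-3.5, -3) contributes a regular 8-gon of circumradius 11.294 (interpolated between r1=11.5 and r2=10.5 at t=0.206) (area = (8/2)·11.294²·sin(360°/8) = 360.76 mm²); the sphere at (-3.5, 2): section is a regular 8-gon, circumradius = √(r²−h²) = √(12²−11.2²) = 4.308 (area = (8/2)·4.308²·sin(360°/8) = 52.50 mm²); the cone at (5, 0.5) contributes a regular 8-gon of circumradius 5.311 (interpolated between r1=12 and r2=5 at t=0.956) (area = (8/2)·5.311²·sin(360°/8) = 79.78 mm²); Keeping only the common overlap: at least one operand is absent at this height, so nothing remains; the cube at (0, 11) (footprint 13.5×14) is included at this height (area 189.00 mm²); Combining (union): only the 13.5×14 cube at (0, 11) is present, so the union is just that shape — area = 189.00 mm². Checking containment: the cross-section at z = 8.8 is a subset of the cross-section at z = 8.6.

entirely on top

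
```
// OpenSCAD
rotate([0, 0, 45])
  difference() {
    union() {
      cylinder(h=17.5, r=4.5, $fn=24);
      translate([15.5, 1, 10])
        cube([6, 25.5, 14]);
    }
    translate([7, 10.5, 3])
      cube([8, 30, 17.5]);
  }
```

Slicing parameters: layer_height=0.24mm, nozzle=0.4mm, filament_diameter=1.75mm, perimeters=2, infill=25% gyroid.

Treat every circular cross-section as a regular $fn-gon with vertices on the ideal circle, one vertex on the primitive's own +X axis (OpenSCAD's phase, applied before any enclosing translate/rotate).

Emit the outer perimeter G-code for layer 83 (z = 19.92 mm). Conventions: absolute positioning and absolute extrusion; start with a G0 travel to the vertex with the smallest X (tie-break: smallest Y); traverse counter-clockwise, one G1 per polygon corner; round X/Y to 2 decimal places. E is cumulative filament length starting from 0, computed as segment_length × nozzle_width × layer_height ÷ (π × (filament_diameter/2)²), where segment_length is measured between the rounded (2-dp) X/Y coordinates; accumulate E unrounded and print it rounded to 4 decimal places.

G0 X-7.78 Y29.70 Z19.92
G1 X10.25 Y11.67 E1.0177
G1 X14.50 Y15.91 E1.2573
G1 X-3.54 Y33.94 E2.2753
G1 X-7.78 Y29.70 E2.5146

At z = 19.92 mm: the cylinder is not intersected at this z (z outside [0, 17.5]); the cube at (15.5, 1) is present — its section is the full 6×25.5 rectangle; Combining (union): only the 6×25.5 cube at (15.5, 1) is present, so the union is just that shape — 1 connected region; the cube at (7, 10.5) (footprint 8×30) is included at this height; Subtracting the remaining from the first: starting from that combined region, the 8×30 cube at (7, 10.5) misses the remaining region (no effect) — 1 connected region; (rotated 45° about Z; rotation is an isometry so areas/perimeters/island counts are preserved). The outline is a single polygon with 4 vertices. Extrusion per mm of travel: 0.4 × 0.24 / (π × 0.875²) = 0.039912. Accumulating E over each segment gives final E = 2.5146.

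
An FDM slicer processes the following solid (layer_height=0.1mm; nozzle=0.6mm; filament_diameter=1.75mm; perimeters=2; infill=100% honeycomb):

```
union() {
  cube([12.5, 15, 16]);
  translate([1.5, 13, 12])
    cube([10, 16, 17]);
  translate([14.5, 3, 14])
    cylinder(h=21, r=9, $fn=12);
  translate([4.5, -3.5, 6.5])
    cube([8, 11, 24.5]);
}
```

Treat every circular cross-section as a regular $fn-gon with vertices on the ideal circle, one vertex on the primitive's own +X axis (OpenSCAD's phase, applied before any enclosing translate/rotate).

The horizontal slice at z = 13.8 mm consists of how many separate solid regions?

1

At z = 13.8 mm: the cube is present — its section is the full 12.5×15 rectangle; the cube at (1.5, 13) is present — its section is the full 10×16 rectangle; the cylinder at (14.5, 3) does not reach this height (z outside [14, 35]); the cube at (4.5, -3.5) is present — its section is the full 8×11 rectangle; Merging all regions: the regions partially overlap (shared area 80.00 mm²), so overlapping operands fuse into one piece — 1 connected region. The result has 1 disconnected region.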